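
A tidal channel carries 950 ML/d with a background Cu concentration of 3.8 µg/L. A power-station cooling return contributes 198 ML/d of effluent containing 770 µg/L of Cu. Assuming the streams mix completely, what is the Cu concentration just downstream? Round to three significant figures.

Mass balance: C = (950.0·3.800 + 198.0·770.0) / 1148 = 156100/1148 = 135.9 µg/L.

136 µg/L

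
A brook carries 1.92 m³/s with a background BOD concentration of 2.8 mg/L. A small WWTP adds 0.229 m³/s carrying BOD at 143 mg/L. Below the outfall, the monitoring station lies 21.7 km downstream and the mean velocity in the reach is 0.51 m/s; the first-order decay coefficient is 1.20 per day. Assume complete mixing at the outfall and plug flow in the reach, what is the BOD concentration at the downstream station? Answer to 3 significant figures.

Mixed concentration C = ΣQC/ΣQ = (1.920·2.800 + 0.2290·143.0) / 2.149 = 38.12/2.149 = 17.74 mg/L.
Travel time t = 21.7·1000 / 0.51 = 42550 s = 11.82 h.
Decay over the reach: 17.74·exp(−kt) = 17.74·0.5538 = 9.824 mg/L.

9.82 mg/L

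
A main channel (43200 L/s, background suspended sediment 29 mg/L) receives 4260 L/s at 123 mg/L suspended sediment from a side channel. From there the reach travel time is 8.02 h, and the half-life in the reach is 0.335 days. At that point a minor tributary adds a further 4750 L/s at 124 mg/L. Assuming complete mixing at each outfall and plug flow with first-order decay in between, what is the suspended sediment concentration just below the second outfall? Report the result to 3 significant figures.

Flow-weighted average: C = (43200·29.00 + 4260·123.0) / 47460 = 1777000/47460 = 37.44 mg/L; combined flow 47460 L/s.
Half-life 0.335 d → k = ln 2 / 0.335 = 2.069 d⁻¹.
Applying C = C₀e^(−kt): 37.44 × 0.5009 = 18.75 mg/L.
At the second outfall, C = (47460·18.75 + 4750·124.0) / (47460 + 4750) = 28.33 mg/L.

28.3 mg/L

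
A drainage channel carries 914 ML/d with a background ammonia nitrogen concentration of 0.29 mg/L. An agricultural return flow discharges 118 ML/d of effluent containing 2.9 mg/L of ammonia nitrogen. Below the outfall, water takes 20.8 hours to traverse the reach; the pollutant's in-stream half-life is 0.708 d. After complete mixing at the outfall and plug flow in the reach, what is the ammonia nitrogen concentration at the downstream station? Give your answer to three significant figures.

0.252 mg/L

Mass balance: C = (914.0·0.2900 + 118.0·2.900) / 1032 = 607.3/1032 = 0.5884 mg/L.
Half-life 0.708 d → k = ln 2 / 0.708 = 0.9790 d⁻¹.
Decay over the reach: 0.5884·exp(−kt) = 0.5884·0.4281 = 0.2519 mg/L.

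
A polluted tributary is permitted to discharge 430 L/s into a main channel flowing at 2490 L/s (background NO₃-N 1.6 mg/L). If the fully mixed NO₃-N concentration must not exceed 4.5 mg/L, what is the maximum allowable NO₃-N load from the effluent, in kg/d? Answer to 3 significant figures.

791 kg/d

Mass balance at the limit: 2490·1.600 + 430.0·Cₑ = 2920·4.5 → Cₑ = 21.29 mg/L.
430.0 L/s = 0.4300 m³/s. Load = 0.4300 m³/s × 21.29 g/m³ × 86 400 s/d = 791.1 kg/d.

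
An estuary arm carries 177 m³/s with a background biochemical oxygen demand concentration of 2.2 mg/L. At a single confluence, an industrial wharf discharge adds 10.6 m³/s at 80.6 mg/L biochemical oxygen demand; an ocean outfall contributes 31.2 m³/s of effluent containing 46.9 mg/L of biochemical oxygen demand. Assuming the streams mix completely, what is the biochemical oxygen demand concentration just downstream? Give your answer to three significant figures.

Conservation of mass: C = (177.0·2.200 + 10.60·80.60 + 31.20·46.90) / 218.8 = 2707/218.8 = 12.37 mg/L.

12.4 mg/L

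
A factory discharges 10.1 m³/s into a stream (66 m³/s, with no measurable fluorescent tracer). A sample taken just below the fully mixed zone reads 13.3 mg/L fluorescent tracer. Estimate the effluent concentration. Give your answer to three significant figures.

Mass balance: 66.00·0 + 10.10·Cₑ = 76.10·13.30
→ Cₑ = (76.10·13.30 − 66.00·0) / 10.10 = 100.2 mg/L.

100 mg/L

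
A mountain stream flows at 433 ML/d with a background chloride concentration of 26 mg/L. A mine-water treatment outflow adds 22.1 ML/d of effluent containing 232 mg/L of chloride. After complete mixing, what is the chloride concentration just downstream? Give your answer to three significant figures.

36.0 mg/L

Mixed concentration C = ΣQC/ΣQ = (433.0·26.00 + 22.10·232.0) / 455.1 = 16390/455.1 = 36.00 mg/L.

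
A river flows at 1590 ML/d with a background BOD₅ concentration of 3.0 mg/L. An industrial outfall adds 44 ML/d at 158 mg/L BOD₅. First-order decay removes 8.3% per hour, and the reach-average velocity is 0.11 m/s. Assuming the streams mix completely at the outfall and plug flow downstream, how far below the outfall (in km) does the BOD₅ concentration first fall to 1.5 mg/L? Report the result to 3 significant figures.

Flow-weighted average: C = (1590·3.000 + 44.00·158.0) / 1634 = 11720/1634 = 7.174 mg/L.
8.3%/h lost → k = −ln(1 − 0.083) = 0.08665 h⁻¹.
Set 7.174·exp(−k·t) = 1.5 → t = ln(7.174/1.5)/k = 65020 s = 18.06 h.
Distance = v·t = 0.11·65020 = 7152 m = 7.152 km.

7.15 km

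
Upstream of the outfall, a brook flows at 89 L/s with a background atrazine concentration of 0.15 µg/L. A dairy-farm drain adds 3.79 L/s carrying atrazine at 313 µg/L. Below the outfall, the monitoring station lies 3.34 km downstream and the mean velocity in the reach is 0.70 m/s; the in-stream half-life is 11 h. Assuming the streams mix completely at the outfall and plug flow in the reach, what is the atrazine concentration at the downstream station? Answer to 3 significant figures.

Flow-weighted average: C = (89.00·0.1500 + 3.790·313.0) / 92.79 = 1200/92.79 = 12.93 µg/L.
Travel time t = 3.34·1000 / 0.70 = 4771 s = 1.325 h.
Half-life 11 h → k = ln 2 / 11 = 0.06301 h⁻¹ = 1.512 d⁻¹.
After decay, C = 12.93 × e^(−kt) = 12.93 × 0.9199 = 11.89 µg/L.

11.9 µg/L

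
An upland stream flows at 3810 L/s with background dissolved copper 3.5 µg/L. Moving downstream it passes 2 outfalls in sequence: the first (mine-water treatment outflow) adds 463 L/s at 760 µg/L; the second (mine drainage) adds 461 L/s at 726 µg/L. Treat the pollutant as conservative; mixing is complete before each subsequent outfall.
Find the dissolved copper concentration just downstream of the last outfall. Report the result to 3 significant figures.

Below outfall 1: Q → 4273 L/s, C = (3810·3.500 + 463.0·760.0)/4273 = 85.47 µg/L.
Below outfall 2: Q → 4734 L/s, C = (4273·85.47 + 461.0·726.0)/4734 = 147.8 µg/L.

148 µg/L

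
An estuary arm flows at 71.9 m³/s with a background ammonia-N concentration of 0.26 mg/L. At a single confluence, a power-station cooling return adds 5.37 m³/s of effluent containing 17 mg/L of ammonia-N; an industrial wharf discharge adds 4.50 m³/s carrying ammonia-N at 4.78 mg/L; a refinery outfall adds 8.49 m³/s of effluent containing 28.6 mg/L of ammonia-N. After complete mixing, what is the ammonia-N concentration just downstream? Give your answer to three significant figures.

Mixed concentration C = ΣQC/ΣQ = (71.90·0.2600 + 5.370·17.00 + 4.500·4.780 + 8.490·28.60) / 90.26 = 374.3/90.26 = 4.147 mg/L.

4.15 mg/L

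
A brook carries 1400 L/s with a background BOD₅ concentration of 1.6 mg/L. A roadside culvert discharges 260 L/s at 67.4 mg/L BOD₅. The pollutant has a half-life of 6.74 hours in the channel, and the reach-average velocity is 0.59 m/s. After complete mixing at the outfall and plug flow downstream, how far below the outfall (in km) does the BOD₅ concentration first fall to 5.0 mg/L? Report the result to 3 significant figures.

17.9 km

Mixed concentration C = ΣQC/ΣQ = (1400·1.600 + 260.0·67.40) / 1660 = 19760/1660 = 11.91 mg/L.
Half-life 6.74 h → k = ln 2 / 6.74 = 0.1028 h⁻¹ = 2.468 d⁻¹.
Set 11.91·exp(−k·t) = 5.0 → t = ln(11.91/5.0)/k = 30370 s = 8.436 h.
Distance = v·t = 0.59·30370 = 17920 m = 17.92 km.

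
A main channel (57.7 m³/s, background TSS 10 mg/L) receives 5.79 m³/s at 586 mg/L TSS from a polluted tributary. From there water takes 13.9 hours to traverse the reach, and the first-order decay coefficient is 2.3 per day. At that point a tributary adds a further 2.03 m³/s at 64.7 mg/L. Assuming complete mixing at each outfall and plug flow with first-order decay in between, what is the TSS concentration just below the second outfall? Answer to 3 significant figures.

18.0 mg/L

Mass balance: C = (57.70·10.00 + 5.790·586.0) / 63.49 = 3970/63.49 = 62.53 mg/L; combined flow 63.49 m³/s.
Decay over the reach: 62.53·exp(−kt) = 62.53·0.2639 = 16.50 mg/L.
Second outfall: C = (63.49·16.50 + 2.030·64.70)/65.52 = 18.00 mg/L.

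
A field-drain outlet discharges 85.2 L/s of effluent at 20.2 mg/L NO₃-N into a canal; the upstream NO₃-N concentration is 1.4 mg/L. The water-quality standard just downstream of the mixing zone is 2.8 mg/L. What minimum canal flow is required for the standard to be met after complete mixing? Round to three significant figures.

Set C_mix = 2.8: (Q·1.400 + 85.20·20.20) / (Q + 85.20) = 2.8
→ Q = 85.20·(20.20 − 2.8)/(2.8 − 1.400) = 1059 L/s.

1060 L/s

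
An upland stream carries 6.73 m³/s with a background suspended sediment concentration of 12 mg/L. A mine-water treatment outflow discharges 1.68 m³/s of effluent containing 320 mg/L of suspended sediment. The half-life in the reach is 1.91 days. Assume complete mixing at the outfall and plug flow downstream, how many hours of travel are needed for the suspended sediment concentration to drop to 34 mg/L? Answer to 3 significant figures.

After mixing, C = (6.730·12.00 + 1.680·320.0) / 8.410 = 618.4/8.410 = 73.53 mg/L.
Half-life 1.91 d → k = ln 2 / 1.91 = 0.3629 d⁻¹.
73.53·exp(−k·t) = 34 → t = ln(73.53/34)/k = 183600 s = 51.01 h.

51.0 h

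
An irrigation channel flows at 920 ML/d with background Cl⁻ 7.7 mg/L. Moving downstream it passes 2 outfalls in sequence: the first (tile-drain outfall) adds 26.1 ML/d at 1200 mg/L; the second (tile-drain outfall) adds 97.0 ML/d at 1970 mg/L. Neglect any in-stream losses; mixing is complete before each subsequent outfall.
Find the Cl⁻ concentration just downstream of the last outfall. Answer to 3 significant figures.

Below outfall 1: Q → 946.1 ML/d, C = (920.0·7.700 + 26.10·1200)/946.1 = 40.59 mg/L.
Below outfall 2: Q → 1043 ML/d, C = (946.1·40.59 + 97.00·1970)/1043 = 220.0 mg/L.

220 mg/L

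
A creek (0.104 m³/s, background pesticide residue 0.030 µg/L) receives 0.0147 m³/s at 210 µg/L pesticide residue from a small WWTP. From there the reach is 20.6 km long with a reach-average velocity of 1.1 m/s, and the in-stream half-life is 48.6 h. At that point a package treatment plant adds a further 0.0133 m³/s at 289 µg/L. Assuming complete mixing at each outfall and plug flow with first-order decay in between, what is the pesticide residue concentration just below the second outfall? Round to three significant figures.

Conservation of mass: C = (0.1040·0.03000 + 0.01470·210.0) / 0.1187 = 3.090/0.1187 = 26.03 µg/L; combined flow 0.1187 m³/s.
Travel time t = 20.6·1000 / 1.1 = 18730 s = 5.202 h.
Half-life 48.6 h → k = ln 2 / 48.6 = 0.01426 h⁻¹ = 0.3423 d⁻¹.
After decay, C = 26.03 × e^(−kt) = 26.03 × 0.9285 = 24.17 µg/L.
At the second outfall, C = (0.1187·24.17 + 0.01330·289.0) / (0.1187 + 0.01330) = 50.85 µg/L.

50.9 µg/L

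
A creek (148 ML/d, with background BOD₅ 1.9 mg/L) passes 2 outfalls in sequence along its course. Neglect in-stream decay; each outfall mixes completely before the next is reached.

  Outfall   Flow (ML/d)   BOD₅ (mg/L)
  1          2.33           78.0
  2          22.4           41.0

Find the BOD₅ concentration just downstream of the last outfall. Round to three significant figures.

8.00 mg/L

Outfall 1: combined Q = 150.3 ML/d; C = (148.0·1.900 + 2.330·78.00)/150.3 = 3.079 mg/L.
Outfall 2: combined Q = 172.7 ML/d; C = (150.3·3.079 + 22.40·41.00)/172.7 = 7.997 mg/L.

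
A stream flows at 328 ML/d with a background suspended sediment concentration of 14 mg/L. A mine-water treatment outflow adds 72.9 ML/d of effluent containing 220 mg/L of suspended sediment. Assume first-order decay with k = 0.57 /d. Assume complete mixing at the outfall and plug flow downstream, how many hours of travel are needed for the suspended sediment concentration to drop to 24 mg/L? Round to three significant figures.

32.1 h

Conservation of mass: C = (328.0·14.00 + 72.90·220.0) / 400.9 = 20630/400.9 = 51.46 mg/L.
51.46·exp(−k·t) = 24 → t = ln(51.46/24)/k = 115600 s = 32.12 h.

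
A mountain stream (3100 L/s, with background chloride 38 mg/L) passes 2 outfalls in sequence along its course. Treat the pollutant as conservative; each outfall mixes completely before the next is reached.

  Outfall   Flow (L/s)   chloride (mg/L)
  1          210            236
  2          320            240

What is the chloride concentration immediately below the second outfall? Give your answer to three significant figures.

67.3 mg/L

Below outfall 1: Q → 3310 L/s, C = (3100·38.00 + 210.0·236.0)/3310 = 50.56 mg/L.
Below outfall 2: Q → 3630 L/s, C = (3310·50.56 + 320.0·240.0)/3630 = 67.26 mg/L.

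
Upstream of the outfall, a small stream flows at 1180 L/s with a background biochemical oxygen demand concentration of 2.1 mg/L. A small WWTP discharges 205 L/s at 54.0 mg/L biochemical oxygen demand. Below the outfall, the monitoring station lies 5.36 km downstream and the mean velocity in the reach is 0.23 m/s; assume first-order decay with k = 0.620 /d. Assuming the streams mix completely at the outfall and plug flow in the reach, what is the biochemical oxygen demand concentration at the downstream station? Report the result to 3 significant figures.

8.28 mg/L

Mixed concentration C = ΣQC/ΣQ = (1180·2.100 + 205.0·54.00) / 1385 = 13550/1385 = 9.782 mg/L.
Travel time t = 5.36·1000 / 0.23 = 23300 s = 6.473 h.
Applying C = C₀e^(−kt): 9.782 × 0.8460 = 8.276 mg/L.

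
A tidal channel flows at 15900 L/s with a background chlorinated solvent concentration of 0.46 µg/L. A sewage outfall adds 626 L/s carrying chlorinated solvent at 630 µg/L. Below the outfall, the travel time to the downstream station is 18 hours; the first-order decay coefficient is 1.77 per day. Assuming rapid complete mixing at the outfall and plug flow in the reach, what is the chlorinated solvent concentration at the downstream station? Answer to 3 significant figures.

Mass balance: C = (15900·0.4600 + 626.0·630.0) / 16530 = 401700/16530 = 24.31 µg/L.
First-order decay: C = 24.31·exp(−k·t) = 24.31·0.2651 = 6.445 µg/L.

6.44 µg/L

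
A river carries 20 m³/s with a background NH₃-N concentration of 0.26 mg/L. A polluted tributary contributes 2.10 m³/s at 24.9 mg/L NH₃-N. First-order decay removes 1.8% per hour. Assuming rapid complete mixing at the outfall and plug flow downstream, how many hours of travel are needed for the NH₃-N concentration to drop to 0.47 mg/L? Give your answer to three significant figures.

94.2 h

Conservation of mass: C = (20.00·0.2600 + 2.100·24.90) / 22.10 = 57.49/22.10 = 2.601 mg/L.
1.8%/h lost → k = −ln(1 − 0.018) = 0.01816 h⁻¹.
2.601·exp(−k·t) = 0.47 → t = ln(2.601/0.47)/k = 339100 s = 94.20 h.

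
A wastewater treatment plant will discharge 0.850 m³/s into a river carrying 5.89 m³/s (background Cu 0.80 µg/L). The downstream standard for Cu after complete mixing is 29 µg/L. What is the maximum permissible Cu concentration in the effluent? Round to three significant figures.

At the limit, (Qr·Cr + Qe·Cₑ)/(Qr + Qe) = 29:
Cₑ = (6.740·29 − 5.890·0.8000) / 0.8500 = 224.4 µg/L.

224 µg/L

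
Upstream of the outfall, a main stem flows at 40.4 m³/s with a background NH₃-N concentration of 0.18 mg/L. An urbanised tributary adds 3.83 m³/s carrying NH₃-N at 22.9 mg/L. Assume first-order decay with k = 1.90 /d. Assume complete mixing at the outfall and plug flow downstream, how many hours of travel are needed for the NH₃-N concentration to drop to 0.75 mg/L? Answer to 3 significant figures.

13.3 h

Flow-weighted average: C = (40.40·0.1800 + 3.830·22.90) / 44.23 = 94.98/44.23 = 2.147 mg/L.
2.147·exp(−k·t) = 0.75 → t = ln(2.147/0.75)/k = 47840 s = 13.29 h.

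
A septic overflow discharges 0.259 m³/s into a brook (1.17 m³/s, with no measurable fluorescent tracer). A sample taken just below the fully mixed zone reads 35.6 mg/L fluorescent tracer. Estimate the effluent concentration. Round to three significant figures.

Mass balance: 1.170·0 + 0.2590·Cₑ = 1.429·35.60
→ Cₑ = (1.429·35.60 − 1.170·0) / 0.2590 = 196.4 mg/L.

196 mg/L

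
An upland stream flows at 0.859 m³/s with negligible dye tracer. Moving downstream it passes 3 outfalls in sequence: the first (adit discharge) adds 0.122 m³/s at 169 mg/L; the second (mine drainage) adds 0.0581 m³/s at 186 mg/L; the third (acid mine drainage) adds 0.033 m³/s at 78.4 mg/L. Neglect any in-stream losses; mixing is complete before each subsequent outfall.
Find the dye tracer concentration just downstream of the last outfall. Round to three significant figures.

31.7 mg/L

Below outfall 1: Q → 0.9810 m³/s, C = (0.8590·0 + 0.1220·169.0)/0.9810 = 21.02 mg/L.
Below outfall 2: Q → 1.039 m³/s, C = (0.9810·21.02 + 0.05810·186.0)/1.039 = 30.24 mg/L.
Below outfall 3: Q → 1.072 m³/s, C = (1.039·30.24 + 0.03300·78.40)/1.072 = 31.72 mg/L.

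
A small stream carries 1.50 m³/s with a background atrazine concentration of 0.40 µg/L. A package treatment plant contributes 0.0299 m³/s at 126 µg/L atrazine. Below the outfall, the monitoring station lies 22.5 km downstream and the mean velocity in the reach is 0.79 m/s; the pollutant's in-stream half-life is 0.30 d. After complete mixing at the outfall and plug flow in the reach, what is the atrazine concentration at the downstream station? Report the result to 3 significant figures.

1.33 µg/L

Flow-weighted average: C = (1.500·0.4000 + 0.02990·126.0) / 1.530 = 4.367/1.530 = 2.855 µg/L.
Travel time t = 22.5·1000 / 0.79 = 28480 s = 7.911 h.
Half-life 0.30 d → k = ln 2 / 0.30 = 2.310 d⁻¹.
First-order decay: C = 2.855·exp(−k·t) = 2.855·0.4669 = 1.333 µg/L.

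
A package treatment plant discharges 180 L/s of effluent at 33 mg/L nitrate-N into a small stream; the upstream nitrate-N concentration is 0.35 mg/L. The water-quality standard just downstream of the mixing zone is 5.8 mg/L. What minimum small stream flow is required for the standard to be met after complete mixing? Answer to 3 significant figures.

Set C_mix = 5.8: (Q·0.3500 + 180.0·33.00) / (Q + 180.0) = 5.8
→ Q = 180.0·(33.00 − 5.8)/(5.8 − 0.3500) = 898.3 L/s.

898 L/s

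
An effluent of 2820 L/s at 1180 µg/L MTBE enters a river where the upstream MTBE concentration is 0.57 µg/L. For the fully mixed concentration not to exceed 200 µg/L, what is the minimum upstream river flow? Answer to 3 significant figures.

Set C_mix = 200: (Q·0.5700 + 2820·1180) / (Q + 2820) = 200
→ Q = 2820·(1180 − 200)/(200 − 0.5700) = 13860 L/s.

13900 L/s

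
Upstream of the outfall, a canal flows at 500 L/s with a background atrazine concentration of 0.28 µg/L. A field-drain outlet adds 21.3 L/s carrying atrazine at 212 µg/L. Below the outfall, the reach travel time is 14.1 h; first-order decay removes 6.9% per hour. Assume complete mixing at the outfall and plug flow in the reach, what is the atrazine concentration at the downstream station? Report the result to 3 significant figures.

3.26 µg/L

Conservation of mass: C = (500.0·0.2800 + 21.30·212.0) / 521.3 = 4656/521.3 = 8.931 µg/L.
6.9%/h lost → k = −ln(1 − 0.069) = 0.07150 h⁻¹.
First-order decay: C = 8.931·exp(−k·t) = 8.931·0.3649 = 3.259 µg/L.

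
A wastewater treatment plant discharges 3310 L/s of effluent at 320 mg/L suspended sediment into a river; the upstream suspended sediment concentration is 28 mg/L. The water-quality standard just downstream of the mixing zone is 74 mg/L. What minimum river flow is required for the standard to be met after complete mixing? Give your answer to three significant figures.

Set C_mix = 74: (Q·28.00 + 3310·320.0) / (Q + 3310) = 74
→ Q = 3310·(320.0 − 74)/(74 − 28.00) = 17700 L/s.

17700 L/s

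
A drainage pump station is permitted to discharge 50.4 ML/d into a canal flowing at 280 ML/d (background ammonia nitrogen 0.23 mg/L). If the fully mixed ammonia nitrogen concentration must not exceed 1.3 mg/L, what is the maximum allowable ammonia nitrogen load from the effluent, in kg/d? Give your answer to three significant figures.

Mass balance at the limit: 280.0·0.2300 + 50.40·Cₑ = 330.4·1.3 → Cₑ = 7.244 mg/L.
50.40 ML/d = 0.5833 m³/s. Load = 0.5833 m³/s × 7.244 g/m³ × 86 400 s/d = 365.1 kg/d.

365 kg/d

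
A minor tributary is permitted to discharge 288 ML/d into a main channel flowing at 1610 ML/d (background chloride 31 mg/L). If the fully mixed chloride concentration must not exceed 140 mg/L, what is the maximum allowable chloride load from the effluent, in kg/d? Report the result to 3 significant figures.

216000 kg/d

Mass balance at the limit: 1610·31.00 + 288.0·Cₑ = 1898·140 → Cₑ = 749.3 mg/L.
288.0 ML/d = 3.333 m³/s. Load = 3.333 m³/s × 749.3 g/m³ × 86 400 s/d = 215800 kg/d.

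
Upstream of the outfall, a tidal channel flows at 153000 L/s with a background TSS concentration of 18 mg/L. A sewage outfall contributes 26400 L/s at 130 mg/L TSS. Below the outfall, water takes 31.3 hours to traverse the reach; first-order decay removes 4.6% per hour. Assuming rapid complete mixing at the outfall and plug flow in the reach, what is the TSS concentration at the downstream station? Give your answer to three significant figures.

7.90 mg/L

Conservation of mass: C = (153000·18.00 + 26400·130.0) / 179400 = 6186000/179400 = 34.48 mg/L.
4.6%/h lost → k = −ln(1 − 0.046) = 0.04709 h⁻¹.
First-order decay: C = 34.48·exp(−k·t) = 34.48·0.2290 = 7.897 mg/L.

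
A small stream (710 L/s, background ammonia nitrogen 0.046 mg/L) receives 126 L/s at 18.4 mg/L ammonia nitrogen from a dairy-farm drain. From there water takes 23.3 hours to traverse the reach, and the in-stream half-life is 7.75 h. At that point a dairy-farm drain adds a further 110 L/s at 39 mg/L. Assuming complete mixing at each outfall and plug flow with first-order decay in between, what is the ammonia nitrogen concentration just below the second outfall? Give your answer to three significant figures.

4.84 mg/L

After mixing, C = (710.0·0.04600 + 126.0·18.40) / 836.0 = 2351/836.0 = 2.812 mg/L; combined flow 836.0 L/s.
Half-life 7.75 h → k = ln 2 / 7.75 = 0.08944 h⁻¹ = 2.147 d⁻¹.
After decay, C = 2.812 × e^(−kt) = 2.812 × 0.1244 = 0.3500 mg/L.
Second outfall: C = (836.0·0.3500 + 110.0·39.00)/946.0 = 4.844 mg/L.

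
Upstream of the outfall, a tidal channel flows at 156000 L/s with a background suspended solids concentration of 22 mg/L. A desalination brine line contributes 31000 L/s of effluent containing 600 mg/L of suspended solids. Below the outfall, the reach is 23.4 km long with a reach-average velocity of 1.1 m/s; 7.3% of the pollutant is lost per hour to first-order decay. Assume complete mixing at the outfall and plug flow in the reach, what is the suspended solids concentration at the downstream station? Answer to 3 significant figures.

75.3 mg/L

Conservation of mass: C = (156000·22.00 + 31000·600.0) / 187000 = 22030000/187000 = 117.8 mg/L.
Travel time t = 23.4·1000 / 1.1 = 21270 s = 5.909 h.
7.3%/h lost → k = −ln(1 − 0.073) = 0.07580 h⁻¹.
After decay, C = 117.8 × e^(−kt) = 117.8 × 0.6390 = 75.28 mg/L.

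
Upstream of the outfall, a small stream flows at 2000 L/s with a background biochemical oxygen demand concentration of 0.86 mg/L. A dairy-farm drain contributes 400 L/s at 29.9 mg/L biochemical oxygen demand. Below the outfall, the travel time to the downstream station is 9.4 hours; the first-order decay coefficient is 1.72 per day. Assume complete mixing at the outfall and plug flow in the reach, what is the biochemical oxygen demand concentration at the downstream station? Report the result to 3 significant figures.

After mixing, C = (2000·0.8600 + 400.0·29.90) / 2400 = 13680/2400 = 5.700 mg/L.
First-order decay: C = 5.700·exp(−k·t) = 5.700·0.5098 = 2.906 mg/L.

2.91 mg/L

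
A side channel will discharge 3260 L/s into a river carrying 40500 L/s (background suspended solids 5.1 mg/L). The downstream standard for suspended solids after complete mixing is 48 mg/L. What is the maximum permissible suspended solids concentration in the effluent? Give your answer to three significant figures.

At the limit, (Qr·Cr + Qe·Cₑ)/(Qr + Qe) = 48:
Cₑ = (43760·48 − 40500·5.100) / 3260 = 581.0 mg/L.

581 mg/L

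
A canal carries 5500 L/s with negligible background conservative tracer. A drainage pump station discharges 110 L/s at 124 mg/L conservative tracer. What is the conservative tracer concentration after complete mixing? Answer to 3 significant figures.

Conservation of mass: C = (5500·0 + 110.0·124.0) / 5610 = 13640/5610 = 2.431 mg/L.

2.43 mg/L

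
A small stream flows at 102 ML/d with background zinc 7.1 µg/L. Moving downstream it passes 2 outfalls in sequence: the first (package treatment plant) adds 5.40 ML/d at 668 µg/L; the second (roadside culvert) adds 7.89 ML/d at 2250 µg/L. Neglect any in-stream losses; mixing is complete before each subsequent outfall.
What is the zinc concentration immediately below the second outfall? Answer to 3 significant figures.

Below outfall 1: Q → 107.4 ML/d, C = (102.0·7.100 + 5.400·668.0)/107.4 = 40.33 µg/L.
Below outfall 2: Q → 115.3 ML/d, C = (107.4·40.33 + 7.890·2250)/115.3 = 191.6 µg/L.

192 µg/L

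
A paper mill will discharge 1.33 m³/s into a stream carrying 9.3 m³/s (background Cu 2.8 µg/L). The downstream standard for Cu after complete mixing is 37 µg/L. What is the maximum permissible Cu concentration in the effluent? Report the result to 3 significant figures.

276 µg/L

At the limit, (Qr·Cr + Qe·Cₑ)/(Qr + Qe) = 37:
Cₑ = (10.63·37 − 9.300·2.800) / 1.330 = 276.1 µg/L.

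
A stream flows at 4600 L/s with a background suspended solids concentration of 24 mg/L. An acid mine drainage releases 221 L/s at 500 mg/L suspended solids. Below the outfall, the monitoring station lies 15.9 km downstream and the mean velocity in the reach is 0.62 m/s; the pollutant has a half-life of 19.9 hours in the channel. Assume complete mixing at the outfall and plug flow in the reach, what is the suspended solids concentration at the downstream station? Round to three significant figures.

Flow-weighted average: C = (4600·24.00 + 221.0·500.0) / 4821 = 220900/4821 = 45.82 mg/L.
Travel time t = 15.9·1000 / 0.62 = 25650 s = 7.124 h.
Half-life 19.9 h → k = ln 2 / 19.9 = 0.03483 h⁻¹ = 0.8360 d⁻¹.
After decay, C = 45.82 × e^(−kt) = 45.82 × 0.7803 = 35.75 mg/L.

35.8 mg/L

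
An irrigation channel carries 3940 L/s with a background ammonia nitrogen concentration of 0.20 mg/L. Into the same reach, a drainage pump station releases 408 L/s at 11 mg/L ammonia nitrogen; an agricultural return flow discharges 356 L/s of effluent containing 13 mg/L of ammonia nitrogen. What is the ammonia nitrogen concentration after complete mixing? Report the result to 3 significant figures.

Conservation of mass: C = (3940·0.2000 + 408.0·11.00 + 356.0·13.00) / 4704 = 9904/4704 = 2.105 mg/L.

2.11 mg/L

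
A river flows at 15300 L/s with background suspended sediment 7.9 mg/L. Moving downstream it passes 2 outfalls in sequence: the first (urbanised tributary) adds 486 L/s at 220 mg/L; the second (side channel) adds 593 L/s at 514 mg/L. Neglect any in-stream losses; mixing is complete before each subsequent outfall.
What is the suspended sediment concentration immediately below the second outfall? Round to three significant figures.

After outfall 1: Q = 15300 + 486.0 = 15790 L/s; C = (15300·7.900 + 486.0·220.0)/15790 = 14.43 mg/L.
After outfall 2: Q = 15790 + 593.0 = 16380 L/s; C = (15790·14.43 + 593.0·514.0)/16380 = 32.52 mg/L.

32.5 mg/L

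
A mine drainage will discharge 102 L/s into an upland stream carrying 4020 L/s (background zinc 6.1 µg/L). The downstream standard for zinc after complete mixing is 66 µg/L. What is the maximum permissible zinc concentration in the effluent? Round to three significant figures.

At the limit, (Qr·Cr + Qe·Cₑ)/(Qr + Qe) = 66:
Cₑ = (4122·66 − 4020·6.100) / 102.0 = 2427 µg/L.

2430 µg/L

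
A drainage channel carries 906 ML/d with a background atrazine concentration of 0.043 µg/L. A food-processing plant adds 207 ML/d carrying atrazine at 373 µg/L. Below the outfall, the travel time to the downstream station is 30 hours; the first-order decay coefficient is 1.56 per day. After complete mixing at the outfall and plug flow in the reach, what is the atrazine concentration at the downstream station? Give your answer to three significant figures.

Mixed concentration C = ΣQC/ΣQ = (906.0·0.04300 + 207.0·373.0) / 1113 = 77250/1113 = 69.41 µg/L.
After decay, C = 69.41 × e^(−kt) = 69.41 × 0.1423 = 9.875 µg/L.

9.87 µg/L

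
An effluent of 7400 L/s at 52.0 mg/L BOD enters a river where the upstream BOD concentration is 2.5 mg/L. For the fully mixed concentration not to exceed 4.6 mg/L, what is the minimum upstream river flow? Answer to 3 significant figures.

167000 L/s

Set C_mix = 4.6: (Q·2.500 + 7400·52.00) / (Q + 7400) = 4.6
→ Q = 7400·(52.00 − 4.6)/(4.6 − 2.500) = 167000 L/s.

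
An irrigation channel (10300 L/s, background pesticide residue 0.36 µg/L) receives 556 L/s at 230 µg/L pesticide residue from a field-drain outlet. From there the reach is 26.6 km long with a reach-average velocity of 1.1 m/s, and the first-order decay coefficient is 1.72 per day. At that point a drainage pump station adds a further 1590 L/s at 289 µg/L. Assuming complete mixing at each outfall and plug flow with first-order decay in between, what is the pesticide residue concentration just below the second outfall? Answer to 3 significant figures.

Mass balance: C = (10300·0.3600 + 556.0·230.0) / 10860 = 131600/10860 = 12.12 µg/L; combined flow 10860 L/s.
Travel time t = 26.6·1000 / 1.1 = 24180 s = 6.717 h.
After decay, C = 12.12 × e^(−kt) = 12.12 × 0.6179 = 7.490 µg/L.
Second outfall: C = (10860·7.490 + 1590·289.0)/12450 = 43.45 µg/L.

43.5 µg/L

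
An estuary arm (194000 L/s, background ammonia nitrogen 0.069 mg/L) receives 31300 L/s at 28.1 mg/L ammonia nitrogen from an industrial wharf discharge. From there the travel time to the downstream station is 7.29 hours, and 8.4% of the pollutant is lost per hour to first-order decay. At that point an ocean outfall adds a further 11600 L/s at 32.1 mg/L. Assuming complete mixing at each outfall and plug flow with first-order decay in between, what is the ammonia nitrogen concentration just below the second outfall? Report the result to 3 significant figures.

3.56 mg/L

Conservation of mass: C = (194000·0.06900 + 31300·28.10) / 225300 = 892900/225300 = 3.963 mg/L; combined flow 225300 L/s.
8.4%/h lost → k = −ln(1 − 0.084) = 0.08774 h⁻¹.
Decay over the reach: 3.963·exp(−kt) = 3.963·0.5275 = 2.091 mg/L.
At the second outfall, C = (225300·2.091 + 11600·32.10) / (225300 + 11600) = 3.560 mg/L.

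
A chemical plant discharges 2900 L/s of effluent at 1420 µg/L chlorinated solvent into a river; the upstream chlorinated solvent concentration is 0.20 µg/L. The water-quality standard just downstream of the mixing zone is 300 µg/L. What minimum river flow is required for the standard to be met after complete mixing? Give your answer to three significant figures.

Set C_mix = 300: (Q·0.2000 + 2900·1420) / (Q + 2900) = 300
→ Q = 2900·(1420 − 300)/(300 − 0.2000) = 10830 L/s.

10800 L/s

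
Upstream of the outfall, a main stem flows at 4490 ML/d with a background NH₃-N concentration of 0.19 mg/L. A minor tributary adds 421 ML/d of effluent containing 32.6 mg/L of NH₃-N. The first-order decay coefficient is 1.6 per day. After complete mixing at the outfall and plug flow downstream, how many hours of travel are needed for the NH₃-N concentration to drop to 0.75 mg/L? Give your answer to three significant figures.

20.6 h

Mass balance: C = (4490·0.1900 + 421.0·32.60) / 4911 = 14580/4911 = 2.968 mg/L.
2.968·exp(−k·t) = 0.75 → t = ln(2.968/0.75)/k = 74290 s = 20.64 h.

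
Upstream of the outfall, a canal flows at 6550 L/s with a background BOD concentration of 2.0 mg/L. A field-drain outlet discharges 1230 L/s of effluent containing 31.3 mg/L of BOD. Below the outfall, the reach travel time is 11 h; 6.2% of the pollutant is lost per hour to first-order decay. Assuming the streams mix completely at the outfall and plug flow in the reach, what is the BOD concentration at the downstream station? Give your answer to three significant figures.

Flow-weighted average: C = (6550·2.000 + 1230·31.30) / 7780 = 51600/7780 = 6.632 mg/L.
6.2%/h lost → k = −ln(1 − 0.062) = 0.06401 h⁻¹.
Decay over the reach: 6.632·exp(−kt) = 6.632·0.4946 = 3.280 mg/L.

3.28 mg/L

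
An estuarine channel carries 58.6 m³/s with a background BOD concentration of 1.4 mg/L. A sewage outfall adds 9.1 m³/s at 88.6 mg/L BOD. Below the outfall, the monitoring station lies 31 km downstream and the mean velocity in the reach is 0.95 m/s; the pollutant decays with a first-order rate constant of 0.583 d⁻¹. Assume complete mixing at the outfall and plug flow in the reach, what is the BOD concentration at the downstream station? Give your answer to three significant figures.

Flow-weighted average: C = (58.60·1.400 + 9.100·88.60) / 67.70 = 888.3/67.70 = 13.12 mg/L.
Travel time t = 31·1000 / 0.95 = 32630 s = 9.064 h.
Applying C = C₀e^(−kt): 13.12 × 0.8024 = 10.53 mg/L.

10.5 mg/L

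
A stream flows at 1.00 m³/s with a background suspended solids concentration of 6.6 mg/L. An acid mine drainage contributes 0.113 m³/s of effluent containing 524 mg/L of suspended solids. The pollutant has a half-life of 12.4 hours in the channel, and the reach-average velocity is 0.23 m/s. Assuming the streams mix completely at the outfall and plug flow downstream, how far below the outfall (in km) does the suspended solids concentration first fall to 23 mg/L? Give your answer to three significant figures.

14.0 km

Mass balance: C = (1.000·6.600 + 0.1130·524.0) / 1.113 = 65.81/1.113 = 59.13 mg/L.
Half-life 12.4 h → k = ln 2 / 12.4 = 0.05590 h⁻¹ = 1.342 d⁻¹.
Set 59.13·exp(−k·t) = 23 → t = ln(59.13/23)/k = 60810 s = 16.89 h.
Distance = v·t = 0.23·60810 = 13990 m = 13.99 km.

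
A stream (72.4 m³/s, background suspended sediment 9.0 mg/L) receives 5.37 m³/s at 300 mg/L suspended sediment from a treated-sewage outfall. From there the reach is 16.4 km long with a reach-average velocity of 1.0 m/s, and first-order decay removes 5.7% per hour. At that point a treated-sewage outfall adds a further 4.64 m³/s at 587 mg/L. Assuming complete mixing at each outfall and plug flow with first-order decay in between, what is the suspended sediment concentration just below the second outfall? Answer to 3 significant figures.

54.1 mg/L

Mass balance: C = (72.40·9.000 + 5.370·300.0) / 77.77 = 2263/77.77 = 29.09 mg/L; combined flow 77.77 m³/s.
Travel time t = 16.4·1000 / 1.0 = 16400 s = 4.556 h.
5.7%/h lost → k = −ln(1 − 0.057) = 0.05869 h⁻¹.
After decay, C = 29.09 × e^(−kt) = 29.09 × 0.7654 = 22.27 mg/L.
At the second outfall, C = (77.77·22.27 + 4.640·587.0) / (77.77 + 4.640) = 54.06 mg/L.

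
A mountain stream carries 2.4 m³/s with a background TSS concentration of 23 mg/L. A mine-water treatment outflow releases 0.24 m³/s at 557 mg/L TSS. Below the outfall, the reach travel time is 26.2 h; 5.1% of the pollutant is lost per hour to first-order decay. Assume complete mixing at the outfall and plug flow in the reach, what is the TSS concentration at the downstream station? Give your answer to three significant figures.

18.2 mg/L

Conservation of mass: C = (2.400·23.00 + 0.2400·557.0) / 2.640 = 188.9/2.640 = 71.55 mg/L.
5.1%/h lost → k = −ln(1 − 0.051) = 0.05235 h⁻¹.
First-order decay: C = 71.55·exp(−k·t) = 71.55·0.2537 = 18.15 mg/L.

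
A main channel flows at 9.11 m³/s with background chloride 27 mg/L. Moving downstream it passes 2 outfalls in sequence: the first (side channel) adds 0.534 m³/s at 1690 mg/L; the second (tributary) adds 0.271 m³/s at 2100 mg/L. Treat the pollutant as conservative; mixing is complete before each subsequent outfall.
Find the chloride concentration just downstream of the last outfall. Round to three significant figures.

173 mg/L

Outfall 1: combined Q = 9.644 m³/s; C = (9.110·27.00 + 0.5340·1690)/9.644 = 119.1 mg/L.
Outfall 2: combined Q = 9.915 m³/s; C = (9.644·119.1 + 0.2710·2100)/9.915 = 173.2 mg/L.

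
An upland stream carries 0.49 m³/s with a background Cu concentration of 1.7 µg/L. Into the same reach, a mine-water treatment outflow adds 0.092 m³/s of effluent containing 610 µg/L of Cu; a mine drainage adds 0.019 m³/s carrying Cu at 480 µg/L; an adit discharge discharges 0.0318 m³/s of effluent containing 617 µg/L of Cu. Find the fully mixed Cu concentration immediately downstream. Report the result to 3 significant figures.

After mixing, C = (0.4900·1.700 + 0.09200·610.0 + 0.01900·480.0 + 0.03180·617.0) / 0.6328 = 85.69/0.6328 = 135.4 µg/L.

135 µg/L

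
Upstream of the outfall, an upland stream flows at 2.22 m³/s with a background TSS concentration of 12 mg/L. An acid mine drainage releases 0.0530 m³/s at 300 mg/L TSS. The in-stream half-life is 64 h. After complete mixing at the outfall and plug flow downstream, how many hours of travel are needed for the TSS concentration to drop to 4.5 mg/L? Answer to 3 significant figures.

132 h

Mixed concentration C = ΣQC/ΣQ = (2.220·12.00 + 0.05300·300.0) / 2.273 = 42.54/2.273 = 18.72 mg/L.
Half-life 64 h → k = ln 2 / 64 = 0.01083 h⁻¹ = 0.2599 d⁻¹.
18.72·exp(−k·t) = 4.5 → t = ln(18.72/4.5)/k = 473800 s = 131.6 h.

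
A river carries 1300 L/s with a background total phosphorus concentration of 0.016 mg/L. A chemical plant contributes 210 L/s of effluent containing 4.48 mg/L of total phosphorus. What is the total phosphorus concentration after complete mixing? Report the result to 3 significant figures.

0.637 mg/L

Conservation of mass: C = (1300·0.01600 + 210.0·4.480) / 1510 = 961.6/1510 = 0.6368 mg/L.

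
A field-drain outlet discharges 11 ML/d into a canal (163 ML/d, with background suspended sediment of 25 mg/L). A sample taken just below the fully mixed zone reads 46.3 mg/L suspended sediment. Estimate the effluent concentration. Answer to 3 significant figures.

Mass balance: 163.0·25.00 + 11.00·Cₑ = 174.0·46.30
→ Cₑ = (174.0·46.30 − 163.0·25.00) / 11.00 = 361.9 mg/L.

362 mg/L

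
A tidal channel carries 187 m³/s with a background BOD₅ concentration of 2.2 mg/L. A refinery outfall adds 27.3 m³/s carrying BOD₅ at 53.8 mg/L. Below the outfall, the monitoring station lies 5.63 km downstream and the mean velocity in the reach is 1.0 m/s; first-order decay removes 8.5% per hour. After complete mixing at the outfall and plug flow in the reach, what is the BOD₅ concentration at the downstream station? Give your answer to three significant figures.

7.64 mg/L

Mixed concentration C = ΣQC/ΣQ = (187.0·2.200 + 27.30·53.80) / 214.3 = 1880/214.3 = 8.773 mg/L.
Travel time t = 5.63·1000 / 1.0 = 5630 s = 1.564 h.
8.5%/h lost → k = −ln(1 − 0.085) = 0.08883 h⁻¹.
Applying C = C₀e^(−kt): 8.773 × 0.8703 = 7.635 mg/L.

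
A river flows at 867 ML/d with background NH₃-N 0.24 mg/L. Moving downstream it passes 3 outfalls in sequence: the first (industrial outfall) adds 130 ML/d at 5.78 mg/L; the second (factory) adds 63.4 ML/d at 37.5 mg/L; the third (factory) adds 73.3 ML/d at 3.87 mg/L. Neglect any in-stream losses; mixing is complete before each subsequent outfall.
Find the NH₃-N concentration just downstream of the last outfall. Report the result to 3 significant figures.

3.19 mg/L

Below outfall 1: Q → 997.0 ML/d, C = (867.0·0.2400 + 130.0·5.780)/997.0 = 0.9624 mg/L.
Below outfall 2: Q → 1060 ML/d, C = (997.0·0.9624 + 63.40·37.50)/1060 = 3.147 mg/L.
Below outfall 3: Q → 1134 ML/d, C = (1060·3.147 + 73.30·3.870)/1134 = 3.194 mg/L.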